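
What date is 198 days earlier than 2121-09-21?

Going back 198 days from September 21, 2121.
Going back 21 days from September 21, 2121 reaches the end of the previous month; 198 − 21 = 177 left.
August 2121 has 31 days: 177 − 31 = 146 left.
July 2121 has 31 days: 146 − 31 = 115 left.
June 2121 has 30 days: 115 − 30 = 85 left.
May 2121 has 31 days: 85 − 31 = 54 left.
April 2121 has 30 days: 54 − 30 = 24 left.
March 2121 has 31 days; 31 − 24 = 7 → March 7, 2121.

March 7, 2121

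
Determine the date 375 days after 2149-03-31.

April 10, 2150

Advancing 375 days from March 31, 2149.
March has 31 days, so 31 − 31 = 0 days remain after March 31, 2149; 375 − 0 = 375 left.
April 2149 has 30 days: 375 − 30 = 345 left.
May 2149 has 31 days: 345 − 31 = 314 left.
June 2149 has 30 days: 314 − 30 = 284 left.
July 2149 has 31 days: 284 − 31 = 253 left.
August 2149 has 31 days: 253 − 31 = 222 left.
September 2149 has 30 days: 222 − 30 = 192 left.
October 2149 has 31 days: 192 − 31 = 161 left.
November 2149 has 30 days: 161 − 30 = 131 left.
December 2149 has 31 days: 131 − 31 = 100 left.
January 2150 has 31 days: 100 − 31 = 69 left.
February 2150 has 28 days (2150 is not a leap year): 69 − 28 = 41 left.
March 2150 has 31 days: 41 − 31 = 10 left.
10 days into April 2150 → April 10, 2150.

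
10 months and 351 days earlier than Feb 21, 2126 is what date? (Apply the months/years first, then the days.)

Going back 10 months and 351 days from February 21, 2126: first the month/year part, then the days.
month 2 − 10 = -8, which is month 4 of year 2125 → April 2125.
Day 21 is valid in April, giving April 21, 2125.
Now subtract 351 days from April 21, 2125.
Going back 21 days from April 21, 2125 reaches the end of the previous month; 351 − 21 = 330 left.
March 2125 has 31 days: 330 − 31 = 299 left.
February 2125 has 28 days (2125 is not a leap year): 299 − 28 = 271 left.
January 2125 has 31 days: 271 − 31 = 240 left.
December 2124 has 31 days: 240 − 31 = 209 left.
November 2124 has 30 days: 209 − 30 = 179 left.
October 2124 has 31 days: 179 − 31 = 148 left.
September 2124 has 30 days: 148 − 30 = 118 left.
August 2124 has 31 days: 118 − 31 = 87 left.
July 2124 has 31 days: 87 − 31 = 56 left.
June 2124 has 30 days: 56 − 30 = 26 left.
May 2124 has 31 days; 31 − 26 = 5 → May 5, 2124.

May 5, 2124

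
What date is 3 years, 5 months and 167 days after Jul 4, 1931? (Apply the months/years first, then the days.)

Advancing 3 years, 5 months and 167 days from July 4, 1931: first the month/year part, then the days.
+3 years → 1934; month 7 + 5 = 12 → December 1934.
Day 4 is valid in December, giving December 4, 1934.
Now add 167 days from December 4, 1934.
December has 31 days, so 31 − 4 = 27 days remain after December 4, 1934; 167 − 27 = 140 left.
January 1935 has 31 days: 140 − 31 = 109 left.
February 1935 has 28 days (1935 is not a leap year): 109 − 28 = 81 left.
March 1935 has 31 days: 81 − 31 = 50 left.
April 1935 has 30 days: 50 − 30 = 20 left.
20 days into May 1935 → May 20, 1935.

May 20, 1935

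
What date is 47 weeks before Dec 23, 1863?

January 28, 1863

Subtracting 47 weeks = 329 days from December 23, 1863.
Going back 23 days from December 23, 1863 reaches the end of the previous month; 329 − 23 = 306 left.
November 1863 has 30 days: 306 − 30 = 276 left.
October 1863 has 31 days: 276 − 31 = 245 left.
September 1863 has 30 days: 245 − 30 = 215 left.
August 1863 has 31 days: 215 − 31 = 184 left.
July 1863 has 31 days: 184 − 31 = 153 left.
June 1863 has 30 days: 153 − 30 = 123 left.
May 1863 has 31 days: 123 − 31 = 92 left.
April 1863 has 30 days: 92 − 30 = 62 left.
March 1863 has 31 days: 62 − 31 = 31 left.
February 1863 has 28 days (1863 is not a leap year): 31 − 28 = 3 left.
January 1863 has 31 days; 31 − 3 = 28 → January 28, 1863.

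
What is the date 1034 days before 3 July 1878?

September 3, 1875

Counting back 1034 days from July 3, 1878.
Going back 3 days from July 3, 1878 reaches the end of the previous month; 1034 − 3 = 1031 left.
June 1878 has 30 days: 1031 − 30 = 1001 left.
May 1878 has 31 days: 1001 − 31 = 970 left.
April 1878 has 30 days: 970 − 30 = 940 left.
March 1878 has 31 days: 940 − 31 = 909 left.
February 1878 has 28 days (1878 is not a leap year): 909 − 28 = 881 left.
January 1878 has 31 days: 881 − 31 = 850 left.
December 1877 has 31 days: 850 − 31 = 819 left.
November 1877 has 30 days: 819 − 30 = 789 left.
October 1877 has 31 days: 789 − 31 = 758 left.
September 1877 has 30 days: 758 − 30 = 728 left.
August 1877 has 31 days: 728 − 31 = 697 left.
July 1877 has 31 days: 697 − 31 = 666 left.
June 1877 has 30 days: 666 − 30 = 636 left.
May 1877 has 31 days: 636 − 31 = 605 left.
April 1877 has 30 days: 605 − 30 = 575 left.
March 1877 has 31 days: 575 − 31 = 544 left.
February 1877 has 28 days (1877 is not a leap year): 544 − 28 = 516 left.
January 1877 has 31 days: 516 − 31 = 485 left.
December 1876 has 31 days: 485 − 31 = 454 left.
November 1876 has 30 days: 454 − 30 = 424 left.
October 1876 has 31 days: 424 − 31 = 393 left.
September 1876 has 30 days: 393 − 30 = 363 left.
August 1876 has 31 days: 363 − 31 = 332 left.
July 1876 has 31 days: 332 − 31 = 301 left.
June 1876 has 30 days: 301 − 30 = 271 left.
May 1876 has 31 days: 271 − 31 = 240 left.
April 1876 has 30 days: 240 − 30 = 210 left.
March 1876 has 31 days: 210 − 31 = 179 left.
February 1876 has 29 days (1876 is a leap year): 179 − 29 = 150 left.
January 1876 has 31 days: 150 − 31 = 119 left.
December 1875 has 31 days: 119 − 31 = 88 left.
November 1875 has 30 days: 88 − 30 = 58 left.
October 1875 has 31 days: 58 − 31 = 27 left.
September 1875 has 30 days; 30 − 27 = 3 → September 3, 1875.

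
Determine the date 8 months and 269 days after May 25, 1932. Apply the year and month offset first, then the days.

Advancing 8 months and 269 days from May 25, 1932: first the month/year part, then the days.
month 5 + 8 = 13, which is month 1 of year 1933 → January 1933.
Day 25 is valid in January, giving January 25, 1933.
Now add 269 days from January 25, 1933.
January has 31 days, so 31 − 25 = 6 days remain after January 25, 1933; 269 − 6 = 263 left.
February 1933 has 28 days (1933 is not a leap year): 263 − 28 = 235 left.
March 1933 has 31 days: 235 − 31 = 204 left.
April 1933 has 30 days: 204 − 30 = 174 left.
May 1933 has 31 days: 174 − 31 = 143 left.
June 1933 has 30 days: 143 − 30 = 113 left.
July 1933 has 31 days: 113 − 31 = 82 left.
August 1933 has 31 days: 82 − 31 = 51 left.
September 1933 has 30 days: 51 − 30 = 21 left.
21 days into October 1933 → October 21, 1933.

October 21, 1933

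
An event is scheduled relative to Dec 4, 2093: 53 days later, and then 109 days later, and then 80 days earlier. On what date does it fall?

February 24, 2094

Counting forward 53 days from December 4, 2093:
December has 31 days, so 31 − 4 = 27 days remain after December 4, 2093; 53 − 27 = 26 left.
26 days into January 2094 → January 26, 2094.
Advancing 109 days from January 26, 2094:
January has 31 days, so 31 − 26 = 5 days remain after January 26, 2094; 109 − 5 = 104 left.
February 2094 has 28 days (2094 is not a leap year): 104 − 28 = 76 left.
March 2094 has 31 days: 76 − 31 = 45 left.
April 2094 has 30 days: 45 − 30 = 15 left.
15 days into May 2094 → May 15, 2094.
Counting back 80 days from May 15, 2094:
Going back 15 days from May 15, 2094 reaches the end of the previous month; 80 − 15 = 65 left.
April 2094 has 30 days: 65 − 30 = 35 left.
March 2094 has 31 days: 35 − 31 = 4 left.
February 2094 has 28 days; 28 − 4 = 24 → February 24, 2094.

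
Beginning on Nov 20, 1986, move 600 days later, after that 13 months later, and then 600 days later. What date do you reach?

Adding 600 days from November 20, 1986:
November has 30 days, so 30 − 20 = 10 days remain after November 20, 1986; 600 − 10 = 590 left.
December 1986 has 31 days: 590 − 31 = 559 left.
January 1987 has 31 days: 559 − 31 = 528 left.
February 1987 has 28 days (1987 is not a leap year): 528 − 28 = 500 left.
March 1987 has 31 days: 500 − 31 = 469 left.
April 1987 has 30 days: 469 − 30 = 439 left.
May 1987 has 31 days: 439 − 31 = 408 left.
June 1987 has 30 days: 408 − 30 = 378 left.
July 1987 has 31 days: 378 − 31 = 347 left.
August 1987 has 31 days: 347 − 31 = 316 left.
September 1987 has 30 days: 316 − 30 = 286 left.
October 1987 has 31 days: 286 − 31 = 255 left.
November 1987 has 30 days: 255 − 30 = 225 left.
December 1987 has 31 days: 225 − 31 = 194 left.
January 1988 has 31 days: 194 − 31 = 163 left.
February 1988 has 29 days (1988 is a leap year): 163 − 29 = 134 left.
March 1988 has 31 days: 134 − 31 = 103 left.
April 1988 has 30 days: 103 − 30 = 73 left.
May 1988 has 31 days: 73 − 31 = 42 left.
June 1988 has 30 days: 42 − 30 = 12 left.
12 days into July 1988 → July 12, 1988.
Adding 13 months from July 12, 1988:
month 7 + 13 = 20, which is month 8 of year 1989 → August 1989.
Day 12 is valid in August, giving August 12, 1989.
Advancing 600 days from August 12, 1989:
August has 31 days, so 31 − 12 = 19 days remain after August 12, 1989; 600 − 19 = 581 left.
September 1989 has 30 days: 581 − 30 = 551 left.
October 1989 has 31 days: 551 − 31 = 520 left.
November 1989 has 30 days: 520 − 30 = 490 left.
December 1989 has 31 days: 490 − 31 = 459 left.
January 1990 has 31 days: 459 − 31 = 428 left.
February 1990 has 28 days (1990 is not a leap year): 428 − 28 = 400 left.
March 1990 has 31 days: 400 − 31 = 369 left.
April 1990 has 30 days: 369 − 30 = 339 left.
May 1990 has 31 days: 339 − 31 = 308 left.
June 1990 has 30 days: 308 − 30 = 278 left.
July 1990 has 31 days: 278 − 31 = 247 left.
August 1990 has 31 days: 247 − 31 = 216 left.
September 1990 has 30 days: 216 − 30 = 186 left.
October 1990 has 31 days: 186 − 31 = 155 left.
November 1990 has 30 days: 155 − 30 = 125 left.
December 1990 has 31 days: 125 − 31 = 94 left.
January 1991 has 31 days: 94 − 31 = 63 left.
February 1991 has 28 days (1991 is not a leap year): 63 − 28 = 35 left.
March 1991 has 31 days: 35 − 31 = 4 left.
4 days into April 1991 → April 4, 1991.

April 4, 1991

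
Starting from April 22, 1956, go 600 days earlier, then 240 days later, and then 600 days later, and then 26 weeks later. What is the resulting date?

Going back 600 days from April 22, 1956:
Going back 22 days from April 22, 1956 reaches the end of the previous month; 600 − 22 = 578 left.
March 1956 has 31 days: 578 − 31 = 547 left.
February 1956 has 29 days (1956 is a leap year): 547 − 29 = 518 left.
January 1956 has 31 days: 518 − 31 = 487 left.
December 1955 has 31 days: 487 − 31 = 456 left.
November 1955 has 30 days: 456 − 30 = 426 left.
October 1955 has 31 days: 426 − 31 = 395 left.
September 1955 has 30 days: 395 − 30 = 365 left.
August 1955 has 31 days: 365 − 31 = 334 left.
July 1955 has 31 days: 334 − 31 = 303 left.
June 1955 has 30 days: 303 − 30 = 273 left.
May 1955 has 31 days: 273 − 31 = 242 left.
April 1955 has 30 days: 242 − 30 = 212 left.
March 1955 has 31 days: 212 − 31 = 181 left.
February 1955 has 28 days (1955 is not a leap year): 181 − 28 = 153 left.
January 1955 has 31 days: 153 − 31 = 122 left.
December 1954 has 31 days: 122 − 31 = 91 left.
November 1954 has 30 days: 91 − 30 = 61 left.
October 1954 has 31 days: 61 − 31 = 30 left.
September 1954 has 30 days: 30 − 30 = 0 left.
August 1954 has 31 days; 31 − 0 = 31 → August 31, 1954.
Counting forward 240 days from August 31, 1954:
August has 31 days, so 31 − 31 = 0 days remain after August 31, 1954; 240 − 0 = 240 left.
September 1954 has 30 days: 240 − 30 = 210 left.
October 1954 has 31 days: 210 − 31 = 179 left.
November 1954 has 30 days: 179 − 30 = 149 left.
December 1954 has 31 days: 149 − 31 = 118 left.
January 1955 has 31 days: 118 − 31 = 87 left.
February 1955 has 28 days (1955 is not a leap year): 87 − 28 = 59 left.
March 1955 has 31 days: 59 − 31 = 28 left.
28 days into April 1955 → April 28, 1955.
Counting forward 600 days from April 28, 1955:
April has 30 days, so 30 − 28 = 2 days remain after April 28, 1955; 600 − 2 = 598 left.
May 1955 has 31 days: 598 − 31 = 567 left.
June 1955 has 30 days: 567 − 30 = 537 left.
July 1955 has 31 days: 537 − 31 = 506 left.
August 1955 has 31 days: 506 − 31 = 475 left.
September 1955 has 30 days: 475 − 30 = 445 left.
October 1955 has 31 days: 445 − 31 = 414 left.
November 1955 has 30 days: 414 − 30 = 384 left.
December 1955 has 31 days: 384 − 31 = 353 left.
January 1956 has 31 days: 353 − 31 = 322 left.
February 1956 has 29 days (1956 is a leap year): 322 − 29 = 293 left.
March 1956 has 31 days: 293 − 31 = 262 left.
April 1956 has 30 days: 262 − 30 = 232 left.
May 1956 has 31 days: 232 − 31 = 201 left.
June 1956 has 30 days: 201 − 30 = 171 left.
July 1956 has 31 days: 171 − 31 = 140 left.
August 1956 has 31 days: 140 − 31 = 109 left.
September 1956 has 30 days: 109 − 30 = 79 left.
October 1956 has 31 days: 79 − 31 = 48 left.
November 1956 has 30 days: 48 − 30 = 18 left.
18 days into December 1956 → December 18, 1956.
Advancing 26 weeks (= 182 days) from December 18, 1956:
December has 31 days, so 31 − 18 = 13 days remain after December 18, 1956; 182 − 13 = 169 left.
January 1957 has 31 days: 169 − 31 = 138 left.
February 1957 has 28 days (1957 is not a leap year): 138 − 28 = 110 left.
March 1957 has 31 days: 110 − 31 = 79 left.
April 1957 has 30 days: 79 − 30 = 49 left.
May 1957 has 31 days: 49 − 31 = 18 left.
18 days into June 1957 → June 18, 1957.

June 18, 1957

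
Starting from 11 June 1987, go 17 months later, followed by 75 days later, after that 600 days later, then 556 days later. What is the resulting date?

Counting forward 17 months from June 11, 1987:
month 6 + 17 = 23, which is month 11 of year 1988 → November 1988.
Day 11 is valid in November, giving November 11, 1988.
Counting forward 75 days from November 11, 1988:
November has 30 days, so 30 − 11 = 19 days remain after November 11, 1988; 75 − 19 = 56 left.
December 1988 has 31 days: 56 − 31 = 25 left.
25 days into January 1989 → January 25, 1989.
Adding 600 days from January 25, 1989:
January has 31 days, so 31 − 25 = 6 days remain after January 25, 1989; 600 − 6 = 594 left.
February 1989 has 28 days (1989 is not a leap year): 594 − 28 = 566 left.
March 1989 has 31 days: 566 − 31 = 535 left.
April 1989 has 30 days: 535 − 30 = 505 left.
May 1989 has 31 days: 505 − 31 = 474 left.
June 1989 has 30 days: 474 − 30 = 444 left.
July 1989 has 31 days: 444 − 31 = 413 left.
August 1989 has 31 days: 413 − 31 = 382 left.
September 1989 has 30 days: 382 − 30 = 352 left.
October 1989 has 31 days: 352 − 31 = 321 left.
November 1989 has 30 days: 321 − 30 = 291 left.
December 1989 has 31 days: 291 − 31 = 260 left.
January 1990 has 31 days: 260 − 31 = 229 left.
February 1990 has 28 days (1990 is not a leap year): 229 − 28 = 201 left.
March 1990 has 31 days: 201 − 31 = 170 left.
April 1990 has 30 days: 170 − 30 = 140 left.
May 1990 has 31 days: 140 − 31 = 109 left.
June 1990 has 30 days: 109 − 30 = 79 left.
July 1990 has 31 days: 79 − 31 = 48 left.
August 1990 has 31 days: 48 − 31 = 17 left.
17 days into September 1990 → September 17, 1990.
Advancing 556 days from September 17, 1990:
September has 30 days, so 30 − 17 = 13 days remain after September 17, 1990; 556 − 13 = 543 left.
October 1990 has 31 days: 543 − 31 = 512 left.
November 1990 has 30 days: 512 − 30 = 482 left.
December 1990 has 31 days: 482 − 31 = 451 left.
January 1991 has 31 days: 451 − 31 = 420 left.
February 1991 has 28 days (1991 is not a leap year): 420 − 28 = 392 left.
March 1991 has 31 days: 392 − 31 = 361 left.
April 1991 has 30 days: 361 − 30 = 331 left.
May 1991 has 31 days: 331 − 31 = 300 left.
June 1991 has 30 days: 300 − 30 = 270 left.
July 1991 has 31 days: 270 − 31 = 239 left.
August 1991 has 31 days: 239 − 31 = 208 left.
September 1991 has 30 days: 208 − 30 = 178 left.
October 1991 has 31 days: 178 − 31 = 147 left.
November 1991 has 30 days: 147 − 30 = 117 left.
December 1991 has 31 days: 117 − 31 = 86 left.
January 1992 has 31 days: 86 − 31 = 55 left.
February 1992 has 29 days (1992 is a leap year): 55 − 29 = 26 left.
26 days into March 1992 → March 26, 1992.

March 26, 1992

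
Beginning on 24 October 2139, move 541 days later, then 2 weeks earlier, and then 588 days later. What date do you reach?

Advancing 541 days from October 24, 2139:
October has 31 days, so 31 − 24 = 7 days remain after October 24, 2139; 541 − 7 = 534 left.
November 2139 has 30 days: 534 − 30 = 504 left.
December 2139 has 31 days: 504 − 31 = 473 left.
January 2140 has 31 days: 473 − 31 = 442 left.
February 2140 has 29 days (2140 is a leap year): 442 − 29 = 413 left.
March 2140 has 31 days: 413 − 31 = 382 left.
April 2140 has 30 days: 382 − 30 = 352 left.
May 2140 has 31 days: 352 − 31 = 321 left.
June 2140 has 30 days: 321 − 30 = 291 left.
July 2140 has 31 days: 291 − 31 = 260 left.
August 2140 has 31 days: 260 − 31 = 229 left.
September 2140 has 30 days: 229 − 30 = 199 left.
October 2140 has 31 days: 199 − 31 = 168 left.
November 2140 has 30 days: 168 − 30 = 138 left.
December 2140 has 31 days: 138 − 31 = 107 left.
January 2141 has 31 days: 107 − 31 = 76 left.
February 2141 has 28 days (2141 is not a leap year): 76 − 28 = 48 left.
March 2141 has 31 days: 48 − 31 = 17 left.
17 days into April 2141 → April 17, 2141.
Going back 2 weeks (= 14 days) from April 17, 2141:
17 − 14 = 3, still in April 2141.
Adding 588 days from April 3, 2141:
April has 30 days, so 30 − 3 = 27 days remain after April 3, 2141; 588 − 27 = 561 left.
May 2141 has 31 days: 561 − 31 = 530 left.
June 2141 has 30 days: 530 − 30 = 500 left.
July 2141 has 31 days: 500 − 31 = 469 left.
August 2141 has 31 days: 469 − 31 = 438 left.
September 2141 has 30 days: 438 − 30 = 408 left.
October 2141 has 31 days: 408 − 31 = 377 left.
November 2141 has 30 days: 377 − 30 = 347 left.
December 2141 has 31 days: 347 − 31 = 316 left.
January 2142 has 31 days: 316 − 31 = 285 left.
February 2142 has 28 days (2142 is not a leap year): 285 − 28 = 257 left.
March 2142 has 31 days: 257 − 31 = 226 left.
April 2142 has 30 days: 226 − 30 = 196 left.
May 2142 has 31 days: 196 − 31 = 165 left.
June 2142 has 30 days: 165 − 30 = 135 left.
July 2142 has 31 days: 135 − 31 = 104 left.
August 2142 has 31 days: 104 − 31 = 73 left.
September 2142 has 30 days: 73 − 30 = 43 left.
October 2142 has 31 days: 43 − 31 = 12 left.
12 days into November 2142 → November 12, 2142.

November 12, 2142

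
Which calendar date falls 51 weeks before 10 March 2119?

March 18, 2118

Subtracting 51 weeks = 357 days from March 10, 2119.
Going back 10 days from March 10, 2119 reaches the end of the previous month; 357 − 10 = 347 left.
February 2119 has 28 days (2119 is not a leap year): 347 − 28 = 319 left.
January 2119 has 31 days: 319 − 31 = 288 left.
December 2118 has 31 days: 288 − 31 = 257 left.
November 2118 has 30 days: 257 − 30 = 227 left.
October 2118 has 31 days: 227 − 31 = 196 left.
September 2118 has 30 days: 196 − 30 = 166 left.
August 2118 has 31 days: 166 − 31 = 135 left.
July 2118 has 31 days: 135 − 31 = 104 left.
June 2118 has 30 days: 104 − 30 = 74 left.
May 2118 has 31 days: 74 − 31 = 43 left.
April 2118 has 30 days: 43 − 30 = 13 left.
March 2118 has 31 days; 31 − 13 = 18 → March 18, 2118.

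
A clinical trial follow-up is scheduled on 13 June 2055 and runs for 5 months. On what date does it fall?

November 13, 2055

Advancing 5 months from June 13, 2055.
month 6 + 5 = 11 → November 2055.
Day 13 is valid in November, giving November 13, 2055.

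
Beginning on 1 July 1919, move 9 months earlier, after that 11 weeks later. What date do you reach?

December 17, 1918

Going back 9 months from July 1, 1919:
month 7 − 9 = -2, which is month 10 of year 1918 → October 1918.
Day 1 is valid in October, giving October 1, 1918.
Adding 11 weeks (= 77 days) from October 1, 1918:
October has 31 days, so 31 − 1 = 30 days remain after October 1, 1918; 77 − 30 = 47 left.
November 1918 has 30 days: 47 − 30 = 17 left.
17 days into December 1918 → December 17, 1918.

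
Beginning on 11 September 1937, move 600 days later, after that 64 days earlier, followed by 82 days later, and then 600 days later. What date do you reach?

Advancing 600 days from September 11, 1937:
September has 30 days, so 30 − 11 = 19 days remain after September 11, 1937; 600 − 19 = 581 left.
October 1937 has 31 days: 581 − 31 = 550 left.
November 1937 has 30 days: 550 − 30 = 520 left.
December 1937 has 31 days: 520 − 31 = 489 left.
January 1938 has 31 days: 489 − 31 = 458 left.
February 1938 has 28 days (1938 is not a leap year): 458 − 28 = 430 left.
March 1938 has 31 days: 430 − 31 = 399 left.
April 1938 has 30 days: 399 − 30 = 369 left.
May 1938 has 31 days: 369 − 31 = 338 left.
June 1938 has 30 days: 338 − 30 = 308 left.
July 1938 has 31 days: 308 − 31 = 277 left.
August 1938 has 31 days: 277 − 31 = 246 left.
September 1938 has 30 days: 246 − 30 = 216 left.
October 1938 has 31 days: 216 − 31 = 185 left.
November 1938 has 30 days: 185 − 30 = 155 left.
December 1938 has 31 days: 155 − 31 = 124 left.
January 1939 has 31 days: 124 − 31 = 93 left.
February 1939 has 28 days (1939 is not a leap year): 93 − 28 = 65 left.
March 1939 has 31 days: 65 − 31 = 34 left.
April 1939 has 30 days: 34 − 30 = 4 left.
4 days into May 1939 → May 4, 1939.
Counting back 64 days from May 4, 1939:
Going back 4 days from May 4, 1939 reaches the end of the previous month; 64 − 4 = 60 left.
April 1939 has 30 days: 60 − 30 = 30 left.
March 1939 has 31 days; 31 − 30 = 1 → March 1, 1939.
Adding 82 days from March 1, 1939:
March has 31 days, so 31 − 1 = 30 days remain after March 1, 1939; 82 − 30 = 52 left.
April 1939 has 30 days: 52 − 30 = 22 left.
22 days into May 1939 → May 22, 1939.
Adding 600 days from May 22, 1939:
May has 31 days, so 31 − 22 = 9 days remain after May 22, 1939; 600 − 9 = 591 left.
June 1939 has 30 days: 591 − 30 = 561 left.
July 1939 has 31 days: 561 − 31 = 530 left.
August 1939 has 31 days: 530 − 31 = 499 left.
September 1939 has 30 days: 499 − 30 = 469 left.
October 1939 has 31 days: 469 − 31 = 438 left.
November 1939 has 30 days: 438 − 30 = 408 left.
December 1939 has 31 days: 408 − 31 = 377 left.
January 1940 has 31 days: 377 − 31 = 346 left.
February 1940 has 29 days (1940 is a leap year): 346 − 29 = 317 left.
March 1940 has 31 days: 317 − 31 = 286 left.
April 1940 has 30 days: 286 − 30 = 256 left.
May 1940 has 31 days: 256 − 31 = 225 left.
June 1940 has 30 days: 225 − 30 = 195 left.
July 1940 has 31 days: 195 − 31 = 164 left.
August 1940 has 31 days: 164 − 31 = 133 left.
September 1940 has 30 days: 133 − 30 = 103 left.
October 1940 has 31 days: 103 − 31 = 72 left.
November 1940 has 30 days: 72 − 30 = 42 left.
December 1940 has 31 days: 42 − 31 = 11 left.
11 days into January 1941 → January 11, 1941.

January 11, 1941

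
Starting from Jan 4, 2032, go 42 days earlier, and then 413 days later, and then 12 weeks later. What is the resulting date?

April 3, 2033

Subtracting 42 days from January 4, 2032:
Going back 4 days from January 4, 2032 reaches the end of the previous month; 42 − 4 = 38 left.
December 2031 has 31 days: 38 − 31 = 7 left.
November 2031 has 30 days; 30 − 7 = 23 → November 23, 2031.
Advancing 413 days from November 23, 2031:
November has 30 days, so 30 − 23 = 7 days remain after November 23, 2031; 413 − 7 = 406 left.
December 2031 has 31 days: 406 − 31 = 375 left.
January 2032 has 31 days: 375 − 31 = 344 left.
February 2032 has 29 days (2032 is a leap year): 344 − 29 = 315 left.
March 2032 has 31 days: 315 − 31 = 284 left.
April 2032 has 30 days: 284 − 30 = 254 left.
May 2032 has 31 days: 254 − 31 = 223 left.
June 2032 has 30 days: 223 − 30 = 193 left.
July 2032 has 31 days: 193 − 31 = 162 left.
August 2032 has 31 days: 162 − 31 = 131 left.
September 2032 has 30 days: 131 − 30 = 101 left.
October 2032 has 31 days: 101 − 31 = 70 left.
November 2032 has 30 days: 70 − 30 = 40 left.
December 2032 has 31 days: 40 − 31 = 9 left.
9 days into January 2033 → January 9, 2033.
Adding 12 weeks (= 84 days) from January 9, 2033:
January has 31 days, so 31 − 9 = 22 days remain after January 9, 2033; 84 − 22 = 62 left.
February 2033 has 28 days (2033 is not a leap year): 62 − 28 = 34 left.
March 2033 has 31 days: 34 − 31 = 3 left.
3 days into April 2033 → April 3, 2033.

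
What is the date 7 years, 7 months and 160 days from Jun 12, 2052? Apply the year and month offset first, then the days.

Counting forward 7 years, 7 months and 160 days from June 12, 2052: first the month/year part, then the days.
+7 years → 2059; month 6 + 7 = 13, which is month 1 of year 2060 → January 2060.
Day 12 is valid in January, giving January 12, 2060.
Now add 160 days from January 12, 2060.
January has 31 days, so 31 − 12 = 19 days remain after January 12, 2060; 160 − 19 = 141 left.
February 2060 has 29 days (2060 is a leap year): 141 − 29 = 112 left.
March 2060 has 31 days: 112 − 31 = 81 left.
April 2060 has 30 days: 81 − 30 = 51 left.
May 2060 has 31 days: 51 − 31 = 20 left.
20 days into June 2060 → June 20, 2060.

June 20, 2060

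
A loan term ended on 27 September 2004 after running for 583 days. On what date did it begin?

Going back 583 days from September 27, 2004.
Going back 27 days from September 27, 2004 reaches the end of the previous month; 583 − 27 = 556 left.
August 2004 has 31 days: 556 − 31 = 525 left.
July 2004 has 31 days: 525 − 31 = 494 left.
June 2004 has 30 days: 494 − 30 = 464 left.
May 2004 has 31 days: 464 − 31 = 433 left.
April 2004 has 30 days: 433 − 30 = 403 left.
March 2004 has 31 days: 403 − 31 = 372 left.
February 2004 has 29 days (2004 is a leap year): 372 − 29 = 343 left.
January 2004 has 31 days: 343 − 31 = 312 left.
December 2003 has 31 days: 312 − 31 = 281 left.
November 2003 has 30 days: 281 − 30 = 251 left.
October 2003 has 31 days: 251 − 31 = 220 left.
September 2003 has 30 days: 220 − 30 = 190 left.
August 2003 has 31 days: 190 − 31 = 159 left.
July 2003 has 31 days: 159 − 31 = 128 left.
June 2003 has 30 days: 128 − 30 = 98 left.
May 2003 has 31 days: 98 − 31 = 67 left.
April 2003 has 30 days: 67 − 30 = 37 left.
March 2003 has 31 days: 37 − 31 = 6 left.
February 2003 has 28 days; 28 − 6 = 22 → February 22, 2003.

February 22, 2003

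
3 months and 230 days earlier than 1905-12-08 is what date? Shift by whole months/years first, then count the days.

January 21, 1905

Going back 3 months and 230 days from December 8, 1905: first the month/year part, then the days.
month 12 − 3 = 9 → September 1905.
Day 8 is valid in September, giving September 8, 1905.
Now subtract 230 days from September 8, 1905.
Going back 8 days from September 8, 1905 reaches the end of the previous month; 230 − 8 = 222 left.
August 1905 has 31 days: 222 − 31 = 191 left.
July 1905 has 31 days: 191 − 31 = 160 left.
June 1905 has 30 days: 160 − 30 = 130 left.
May 1905 has 31 days: 130 − 31 = 99 left.
April 1905 has 30 days: 99 − 30 = 69 left.
March 1905 has 31 days: 69 − 31 = 38 left.
February 1905 has 28 days (1905 is not a leap year): 38 − 28 = 10 left.
January 1905 has 31 days; 31 − 10 = 21 → January 21, 1905.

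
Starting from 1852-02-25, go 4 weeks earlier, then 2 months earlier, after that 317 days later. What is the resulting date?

October 10, 1852

Going back 4 weeks (= 28 days) from February 25, 1852:
Going back 25 days from February 25, 1852 reaches the end of the previous month; 28 − 25 = 3 left.
January 1852 has 31 days; 31 − 3 = 28 → January 28, 1852.
Going back 2 months from January 28, 1852:
month 1 − 2 = -1, which is month 11 of year 1851 → November 1851.
Day 28 is valid in November, giving November 28, 1851.
Advancing 317 days from November 28, 1851:
November has 30 days, so 30 − 28 = 2 days remain after November 28, 1851; 317 − 2 = 315 left.
December 1851 has 31 days: 315 − 31 = 284 left.
January 1852 has 31 days: 284 − 31 = 253 left.
February 1852 has 29 days (1852 is a leap year): 253 − 29 = 224 left.
March 1852 has 31 days: 224 − 31 = 193 left.
April 1852 has 30 days: 193 − 30 = 163 left.
May 1852 has 31 days: 163 − 31 = 132 left.
June 1852 has 30 days: 132 − 30 = 102 left.
July 1852 has 31 days: 102 − 31 = 71 left.
August 1852 has 31 days: 71 − 31 = 40 left.
September 1852 has 30 days: 40 − 30 = 10 left.
10 days into October 1852 → October 10, 1852.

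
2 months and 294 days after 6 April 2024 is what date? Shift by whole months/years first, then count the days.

March 27, 2025

Adding 2 months and 294 days from April 6, 2024: first the month/year part, then the days.
month 4 + 2 = 6 → June 2024.
Day 6 is valid in June, giving June 6, 2024.
Now add 294 days from June 6, 2024.
June has 30 days, so 30 − 6 = 24 days remain after June 6, 2024; 294 − 24 = 270 left.
July 2024 has 31 days: 270 − 31 = 239 left.
August 2024 has 31 days: 239 − 31 = 208 left.
September 2024 has 30 days: 208 − 30 = 178 left.
October 2024 has 31 days: 178 − 31 = 147 left.
November 2024 has 30 days: 147 − 30 = 117 left.
December 2024 has 31 days: 117 − 31 = 86 left.
January 2025 has 31 days: 86 − 31 = 55 left.
February 2025 has 28 days (2025 is not a leap year): 55 − 28 = 27 left.
27 days into March 2025 → March 27, 2025.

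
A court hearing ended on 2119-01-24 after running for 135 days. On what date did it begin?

Going back 135 days from January 24, 2119.
Going back 24 days from January 24, 2119 reaches the end of the previous month; 135 − 24 = 111 left.
December 2118 has 31 days: 111 − 31 = 80 left.
November 2118 has 30 days: 80 − 30 = 50 left.
October 2118 has 31 days: 50 − 31 = 19 left.
September 2118 has 30 days; 30 − 19 = 11 → September 11, 2118.

September 11, 2118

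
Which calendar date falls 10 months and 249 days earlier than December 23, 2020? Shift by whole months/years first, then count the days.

June 19, 2019

Going back 10 months and 249 days from December 23, 2020: first the month/year part, then the days.
month 12 − 10 = 2 → February 2020.
Day 23 is valid in February, giving February 23, 2020.
Now subtract 249 days from February 23, 2020.
Going back 23 days from February 23, 2020 reaches the end of the previous month; 249 − 23 = 226 left.
January 2020 has 31 days: 226 − 31 = 195 left.
December 2019 has 31 days: 195 − 31 = 164 left.
November 2019 has 30 days: 164 − 30 = 134 left.
October 2019 has 31 days: 134 − 31 = 103 left.
September 2019 has 30 days: 103 − 30 = 73 left.
August 2019 has 31 days: 73 − 31 = 42 left.
July 2019 has 31 days: 42 − 31 = 11 left.
June 2019 has 30 days; 30 − 11 = 19 → June 19, 2019.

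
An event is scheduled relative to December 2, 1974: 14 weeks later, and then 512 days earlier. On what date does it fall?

Counting forward 14 weeks (= 98 days) from December 2, 1974:
December has 31 days, so 31 − 2 = 29 days remain after December 2, 1974; 98 − 29 = 69 left.
January 1975 has 31 days: 69 − 31 = 38 left.
February 1975 has 28 days (1975 is not a leap year): 38 − 28 = 10 left.
10 days into March 1975 → March 10, 1975.
Subtracting 512 days from March 10, 1975:
Going back 10 days from March 10, 1975 reaches the end of the previous month; 512 − 10 = 502 left.
February 1975 has 28 days (1975 is not a leap year): 502 − 28 = 474 left.
January 1975 has 31 days: 474 − 31 = 443 left.
December 1974 has 31 days: 443 − 31 = 412 left.
November 1974 has 30 days: 412 − 30 = 382 left.
October 1974 has 31 days: 382 − 31 = 351 left.
September 1974 has 30 days: 351 − 30 = 321 left.
August 1974 has 31 days: 321 − 31 = 290 left.
July 1974 has 31 days: 290 − 31 = 259 left.
June 1974 has 30 days: 259 − 30 = 229 left.
May 1974 has 31 days: 229 − 31 = 198 left.
April 1974 has 30 days: 198 − 30 = 168 left.
March 1974 has 31 days: 168 − 31 = 137 left.
February 1974 has 28 days (1974 is not a leap year): 137 − 28 = 109 left.
January 1974 has 31 days: 109 − 31 = 78 left.
December 1973 has 31 days: 78 − 31 = 47 left.
November 1973 has 30 days: 47 − 30 = 17 left.
October 1973 has 31 days; 31 − 17 = 14 → October 14, 1973.

October 14, 1973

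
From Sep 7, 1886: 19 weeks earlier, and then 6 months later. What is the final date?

October 27, 1886

Counting back 19 weeks (= 133 days) from September 7, 1886:
Going back 7 days from September 7, 1886 reaches the end of the previous month; 133 − 7 = 126 left.
August 1886 has 31 days: 126 − 31 = 95 left.
July 1886 has 31 days: 95 − 31 = 64 left.
June 1886 has 30 days: 64 − 30 = 34 left.
May 1886 has 31 days: 34 − 31 = 3 left.
April 1886 has 30 days; 30 − 3 = 27 → April 27, 1886.
Counting forward 6 months from April 27, 1886:
month 4 + 6 = 10 → October 1886.
Day 27 is valid in October, giving October 27, 1886.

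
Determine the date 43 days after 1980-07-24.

September 5, 1980

Advancing 43 days from July 24, 1980.
July has 31 days, so 31 − 24 = 7 days remain after July 24, 1980; 43 − 7 = 36 left.
August 1980 has 31 days: 36 − 31 = 5 left.
5 days into September 1980 → September 5, 1980.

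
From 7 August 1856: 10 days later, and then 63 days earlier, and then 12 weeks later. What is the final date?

Adding 10 days from August 7, 1856:
August has 31 days; 7 + 10 = 17, still in August.
Going back 63 days from August 17, 1856:
Going back 17 days from August 17, 1856 reaches the end of the previous month; 63 − 17 = 46 left.
July 1856 has 31 days: 46 − 31 = 15 left.
June 1856 has 30 days; 30 − 15 = 15 → June 15, 1856.
Counting forward 12 weeks (= 84 days) from June 15, 1856:
June has 30 days, so 30 − 15 = 15 days remain after June 15, 1856; 84 − 15 = 69 left.
July 1856 has 31 days: 69 − 31 = 38 left.
August 1856 has 31 days: 38 − 31 = 7 left.
7 days into September 1856 → September 7, 1856.

September 7, 1856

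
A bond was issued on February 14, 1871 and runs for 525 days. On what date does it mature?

Counting forward 525 days from February 14, 1871.
February has 28 days, so 28 − 14 = 14 days remain after February 14, 1871; 525 − 14 = 511 left.
March 1871 has 31 days: 511 − 31 = 480 left.
April 1871 has 30 days: 480 − 30 = 450 left.
May 1871 has 31 days: 450 − 31 = 419 left.
June 1871 has 30 days: 419 − 30 = 389 left.
July 1871 has 31 days: 389 − 31 = 358 left.
August 1871 has 31 days: 358 − 31 = 327 left.
September 1871 has 30 days: 327 − 30 = 297 left.
October 1871 has 31 days: 297 − 31 = 266 left.
November 1871 has 30 days: 266 − 30 = 236 left.
December 1871 has 31 days: 236 − 31 = 205 left.
January 1872 has 31 days: 205 − 31 = 174 left.
February 1872 has 29 days (1872 is a leap year): 174 − 29 = 145 left.
March 1872 has 31 days: 145 − 31 = 114 left.
April 1872 has 30 days: 114 − 30 = 84 left.
May 1872 has 31 days: 84 − 31 = 53 left.
June 1872 has 30 days: 53 − 30 = 23 left.
23 days into July 1872 → July 23, 1872.

July 23, 1872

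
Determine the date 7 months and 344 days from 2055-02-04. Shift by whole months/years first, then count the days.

August 13, 2056

Counting forward 7 months and 344 days from February 4, 2055: first the month/year part, then the days.
month 2 + 7 = 9 → September 2055.
Day 4 is valid in September, giving September 4, 2055.
Now add 344 days from September 4, 2055.
September has 30 days, so 30 − 4 = 26 days remain after September 4, 2055; 344 − 26 = 318 left.
October 2055 has 31 days: 318 − 31 = 287 left.
November 2055 has 30 days: 287 − 30 = 257 left.
December 2055 has 31 days: 257 − 31 = 226 left.
January 2056 has 31 days: 226 − 31 = 195 left.
February 2056 has 29 days (2056 is a leap year): 195 − 29 = 166 left.
March 2056 has 31 days: 166 − 31 = 135 left.
April 2056 has 30 days: 135 − 30 = 105 left.
May 2056 has 31 days: 105 − 31 = 74 left.
June 2056 has 30 days: 74 − 30 = 44 left.
July 2056 has 31 days: 44 − 31 = 13 left.
13 days into August 2056 → August 13, 2056.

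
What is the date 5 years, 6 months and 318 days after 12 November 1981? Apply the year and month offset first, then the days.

Advancing 5 years, 6 months and 318 days from November 12, 1981: first the month/year part, then the days.
+5 years → 1986; month 11 + 6 = 17, which is month 5 of year 1987 → May 1987.
Day 12 is valid in May, giving May 12, 1987.
Now add 318 days from May 12, 1987.
May has 31 days, so 31 − 12 = 19 days remain after May 12, 1987; 318 − 19 = 299 left.
June 1987 has 30 days: 299 − 30 = 269 left.
July 1987 has 31 days: 269 − 31 = 238 left.
August 1987 has 31 days: 238 − 31 = 207 left.
September 1987 has 30 days: 207 − 30 = 177 left.
October 1987 has 31 days: 177 − 31 = 146 left.
November 1987 has 30 days: 146 − 30 = 116 left.
December 1987 has 31 days: 116 − 31 = 85 left.
January 1988 has 31 days: 85 − 31 = 54 left.
February 1988 has 29 days (1988 is a leap year): 54 − 29 = 25 left.
25 days into March 1988 → March 25, 1988.

March 25, 1988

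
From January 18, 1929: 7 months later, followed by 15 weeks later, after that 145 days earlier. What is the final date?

Counting forward 7 months from January 18, 1929:
month 1 + 7 = 8 → August 1929.
Day 18 is valid in August, giving August 18, 1929.
Advancing 15 weeks (= 105 days) from August 18, 1929:
August has 31 days, so 31 − 18 = 13 days remain after August 18, 1929; 105 − 13 = 92 left.
September 1929 has 30 days: 92 − 30 = 62 left.
October 1929 has 31 days: 62 − 31 = 31 left.
November 1929 has 30 days: 31 − 30 = 1 left.
1 day into December 1929 → December 1, 1929.
Counting back 145 days from December 1, 1929:
Going back 1 day from December 1, 1929 reaches the end of the previous month; 145 − 1 = 144 left.
November 1929 has 30 days: 144 − 30 = 114 left.
October 1929 has 31 days: 114 − 31 = 83 left.
September 1929 has 30 days: 83 − 30 = 53 left.
August 1929 has 31 days: 53 − 31 = 22 left.
July 1929 has 31 days; 31 − 22 = 9 → July 9, 1929.

July 9, 1929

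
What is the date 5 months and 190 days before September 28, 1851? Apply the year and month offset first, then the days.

October 20, 1850

Counting back 5 months and 190 days from September 28, 1851: first the month/year part, then the days.
month 9 − 5 = 4 → April 1851.
Day 28 is valid in April, giving April 28, 1851.
Now subtract 190 days from April 28, 1851.
Going back 28 days from April 28, 1851 reaches the end of the previous month; 190 − 28 = 162 left.
March 1851 has 31 days: 162 − 31 = 131 left.
February 1851 has 28 days (1851 is not a leap year): 131 − 28 = 103 left.
January 1851 has 31 days: 103 − 31 = 72 left.
December 1850 has 31 days: 72 − 31 = 41 left.
November 1850 has 30 days: 41 − 30 = 11 left.
October 1850 has 31 days; 31 − 11 = 20 → October 20, 1850.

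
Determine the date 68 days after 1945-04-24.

July 1, 1945

Adding 68 days from April 24, 1945.
April has 30 days, so 30 − 24 = 6 days remain after April 24, 1945; 68 − 6 = 62 left.
May 1945 has 31 days: 62 − 31 = 31 left.
June 1945 has 30 days: 31 − 30 = 1 left.
1 day into July 1945 → July 1, 1945.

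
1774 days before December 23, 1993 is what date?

February 13, 1989

Counting back 1774 days from December 23, 1993.
Going back 23 days from December 23, 1993 reaches the end of the previous month; 1774 − 23 = 1751 left.
November 1993 has 30 days: 1751 − 30 = 1721 left.
October 1993 has 31 days: 1721 − 31 = 1690 left.
September 1993 has 30 days: 1690 − 30 = 1660 left.
August 1993 has 31 days: 1660 − 31 = 1629 left.
July 1993 has 31 days: 1629 − 31 = 1598 left.
June 1993 has 30 days: 1598 − 30 = 1568 left.
May 1993 has 31 days: 1568 − 31 = 1537 left.
April 1993 has 30 days: 1537 − 30 = 1507 left.
March 1993 has 31 days: 1507 − 31 = 1476 left.
February 1993 has 28 days (1993 is not a leap year): 1476 − 28 = 1448 left.
January 1993 has 31 days: 1448 − 31 = 1417 left.
December 1992 has 31 days: 1417 − 31 = 1386 left.
November 1992 has 30 days: 1386 − 30 = 1356 left.
October 1992 has 31 days: 1356 − 31 = 1325 left.
September 1992 has 30 days: 1325 − 30 = 1295 left.
August 1992 has 31 days: 1295 − 31 = 1264 left.
July 1992 has 31 days: 1264 − 31 = 1233 left.
June 1992 has 30 days: 1233 − 30 = 1203 left.
May 1992 has 31 days: 1203 − 31 = 1172 left.
April 1992 has 30 days: 1172 − 30 = 1142 left.
March 1992 has 31 days: 1142 − 31 = 1111 left.
February 1992 has 29 days (1992 is a leap year): 1111 − 29 = 1082 left.
January 1992 has 31 days: 1082 − 31 = 1051 left.
December 1991 has 31 days: 1051 − 31 = 1020 left.
November 1991 has 30 days: 1020 − 30 = 990 left.
October 1991 has 31 days: 990 − 31 = 959 left.
September 1991 has 30 days: 959 − 30 = 929 left.
August 1991 has 31 days: 929 − 31 = 898 left.
July 1991 has 31 days: 898 − 31 = 867 left.
June 1991 has 30 days: 867 − 30 = 837 left.
May 1991 has 31 days: 837 − 31 = 806 left.
April 1991 has 30 days: 806 − 30 = 776 left.
March 1991 has 31 days: 776 − 31 = 745 left.
February 1991 has 28 days (1991 is not a leap year): 745 − 28 = 717 left.
January 1991 has 31 days: 717 − 31 = 686 left.
December 1990 has 31 days: 686 − 31 = 655 left.
November 1990 has 30 days: 655 − 30 = 625 left.
October 1990 has 31 days: 625 − 31 = 594 left.
September 1990 has 30 days: 594 − 30 = 564 left.
August 1990 has 31 days: 564 − 31 = 533 left.
July 1990 has 31 days: 533 − 31 = 502 left.
June 1990 has 30 days: 502 − 30 = 472 left.
May 1990 has 31 days: 472 − 31 = 441 left.
April 1990 has 30 days: 441 − 30 = 411 left.
March 1990 has 31 days: 411 − 31 = 380 left.
February 1990 has 28 days (1990 is not a leap year): 380 − 28 = 352 left.
January 1990 has 31 days: 352 − 31 = 321 left.
December 1989 has 31 days: 321 − 31 = 290 left.
November 1989 has 30 days: 290 − 30 = 260 left.
October 1989 has 31 days: 260 − 31 = 229 left.
September 1989 has 30 days: 229 − 30 = 199 left.
August 1989 has 31 days: 199 − 31 = 168 left.
July 1989 has 31 days: 168 − 31 = 137 left.
June 1989 has 30 days: 137 − 30 = 107 left.
May 1989 has 31 days: 107 − 31 = 76 left.
April 1989 has 30 days: 76 − 30 = 46 left.
March 1989 has 31 days: 46 − 31 = 15 left.
February 1989 has 28 days; 28 − 15 = 13 → February 13, 1989.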